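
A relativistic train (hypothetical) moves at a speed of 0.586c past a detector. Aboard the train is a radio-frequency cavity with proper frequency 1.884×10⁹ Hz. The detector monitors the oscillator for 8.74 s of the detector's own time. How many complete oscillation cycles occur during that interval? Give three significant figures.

γ = 1/√(1 − 0.586²) = 1/√0.6566 = 1.234
During 8.74 s of lab time, the oscillator's proper time advances by τ = Δt/γ = 8.74/1.234 = 7.082 s = 7.082×10⁰ s.
N = f × τ = 1.884×10⁹ × 7.082×10⁰ = 1.334×10¹⁰.

N = 1.33×10¹⁰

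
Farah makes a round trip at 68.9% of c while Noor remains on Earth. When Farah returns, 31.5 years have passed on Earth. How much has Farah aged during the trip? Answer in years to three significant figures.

τ = 22.8 years

β = 0.689; γ = 1/√(1 − 0.689²) = 1/√0.5253 = 1.380
Farah's clock measures proper time along the trip: τ = Δt/γ = 31.5/1.380 years.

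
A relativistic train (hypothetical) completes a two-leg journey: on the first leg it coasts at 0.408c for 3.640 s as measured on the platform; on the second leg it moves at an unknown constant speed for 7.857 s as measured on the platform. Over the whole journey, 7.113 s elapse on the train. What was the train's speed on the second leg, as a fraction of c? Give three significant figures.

Leg 1: γ = 1/√(1 − 0.408²) = 1/√0.8335 = 1.095; τ_1 = 3.640/1.095 = 3.323 s.
Leg 2: speed unknown; τ_2 = 7.857/γ_2.
Total proper time: 3.323 + τ_2 = 7.113, so τ_2 = 7.113 − 3.323 = 3.790 s.
γ_2 = 7.857/3.790 = 2.073; β = √(1 − 1/γ²) = √0.7673.

β = 0.876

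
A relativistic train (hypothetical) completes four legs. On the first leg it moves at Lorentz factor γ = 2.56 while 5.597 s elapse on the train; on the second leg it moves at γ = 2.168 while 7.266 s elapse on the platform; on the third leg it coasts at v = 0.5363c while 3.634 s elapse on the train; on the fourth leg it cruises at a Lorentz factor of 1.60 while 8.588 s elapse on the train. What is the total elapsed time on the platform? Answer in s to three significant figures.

Leg 1: γ = 2.56; Δt_1 = 2.560 × 5.597 = 14.33 s.
Leg 2: 7.266 s is already measured on the platform.
Leg 3: γ = 1/√(1 − 0.5363²) = 1/√0.7124 = 1.185; Δt_3 = 1.185 × 3.634 = 4.306 s.
Leg 4: γ = 1.60; Δt_4 = 1.600 × 8.588 = 13.74 s.
Total: 14.33 + 7.266 + 4.306 + 13.74 s.

Δt = 39.6 s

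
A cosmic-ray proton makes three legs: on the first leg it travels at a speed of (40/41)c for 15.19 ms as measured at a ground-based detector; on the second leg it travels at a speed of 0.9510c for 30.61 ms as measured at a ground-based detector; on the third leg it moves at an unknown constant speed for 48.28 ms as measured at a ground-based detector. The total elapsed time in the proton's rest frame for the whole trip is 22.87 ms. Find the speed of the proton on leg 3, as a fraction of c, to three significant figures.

Leg 1: γ = 1/√(1 − (40/41)²) = 41/9 ≈ 4.556; τ_1 = 15.19/4.556 = 3.334 ms.
Leg 2: γ = 1/√(1 − 0.9510²) = 1/√0.09560 = 3.234; τ_2 = 30.61/3.234 = 9.464 ms.
Leg 3: speed unknown; τ_3 = 48.28/γ_3.
Total proper time: 3.334 + 9.464 + τ_3 = 22.87, so τ_3 = 22.87 − 12.80 = 10.07 ms.
γ_3 = 48.28/10.07 = 4.794; β = √(1 − 1/γ²) = √0.9565.

β = 0.978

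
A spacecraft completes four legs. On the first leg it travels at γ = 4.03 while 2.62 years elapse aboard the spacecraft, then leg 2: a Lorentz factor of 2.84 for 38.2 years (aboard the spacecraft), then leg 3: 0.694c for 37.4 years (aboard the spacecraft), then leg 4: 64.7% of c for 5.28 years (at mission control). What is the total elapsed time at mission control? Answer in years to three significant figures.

Δt = 176 years

Leg 1: γ = 4.03; Δt_1 = 4.030 × 2.62 = 10.56 years.
Leg 2: γ = 2.84; Δt_2 = 2.840 × 38.2 = 108.5 years.
Leg 3: γ = 1/√(1 − 0.694²) = 1/√0.5184 = 1.389; Δt_3 = 1.389 × 37.4 = 51.95 years.
Leg 4: 5.28 years is already measured at mission control.
Total: 10.56 + 108.5 + 51.95 + 5.280 years.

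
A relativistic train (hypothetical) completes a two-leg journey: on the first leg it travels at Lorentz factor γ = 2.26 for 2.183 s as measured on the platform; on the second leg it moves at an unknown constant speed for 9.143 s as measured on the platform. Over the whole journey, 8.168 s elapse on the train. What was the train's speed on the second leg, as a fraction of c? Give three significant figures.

β = 0.616

Leg 1: γ = 2.26; τ_1 = 2.183/2.260 = 0.9659 s.
Leg 2: speed unknown; τ_2 = 9.143/γ_2.
Total proper time: 0.9659 + τ_2 = 8.168, so τ_2 = 8.168 − 0.9659 = 7.202 s.
γ_2 = 9.143/7.202 = 1.269; β = √(1 − 1/γ²) = √0.3795.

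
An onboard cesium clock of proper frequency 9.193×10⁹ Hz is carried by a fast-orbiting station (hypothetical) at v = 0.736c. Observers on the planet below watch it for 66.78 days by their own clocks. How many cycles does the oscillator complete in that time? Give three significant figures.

γ = 1/√(1 − 0.736²) = 1/√0.4583 = 1.477
During 66.78 days of lab time, the oscillator's proper time advances by τ = Δt/γ = 66.78/1.477 = 45.21 days = 3.906×10⁶ s.
N = f × τ = 9.193×10⁹ × 3.906×10⁶ = 3.591×10¹⁶.

N = 3.59×10¹⁶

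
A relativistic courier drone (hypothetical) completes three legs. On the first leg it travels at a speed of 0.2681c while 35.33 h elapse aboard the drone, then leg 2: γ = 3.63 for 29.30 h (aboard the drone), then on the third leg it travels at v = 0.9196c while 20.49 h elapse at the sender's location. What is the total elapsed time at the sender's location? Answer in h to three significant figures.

Leg 1: γ = 1/√(1 − 0.2681²) = 1/√0.9281 = 1.038; Δt_1 = 1.038 × 35.33 = 36.67 h.
Leg 2: γ = 3.63; Δt_2 = 3.630 × 29.30 = 106.4 h.
Leg 3: 20.49 h is already measured at the sender's location.
Total: 36.67 + 106.4 + 20.49 h.

Δt = 164 h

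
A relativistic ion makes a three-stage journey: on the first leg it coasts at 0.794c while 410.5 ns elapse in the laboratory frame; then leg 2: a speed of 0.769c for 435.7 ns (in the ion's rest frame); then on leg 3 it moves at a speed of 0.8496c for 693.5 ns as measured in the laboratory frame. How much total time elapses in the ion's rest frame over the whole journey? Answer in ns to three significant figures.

τ = 1050 ns

Leg 1: γ = 1/√(1 − 0.794²) = 1/√0.3696 = 1.645; τ_1 = 410.5/1.645 = 249.6 ns.
Leg 2: 435.7 ns is already measured in the ion's rest frame.
Leg 3: γ = 1/√(1 − 0.8496²) = 1/√0.2782 = 1.896; τ_3 = 693.5/1.896 = 365.8 ns.
Total: 249.6 + 435.7 + 365.8 ns.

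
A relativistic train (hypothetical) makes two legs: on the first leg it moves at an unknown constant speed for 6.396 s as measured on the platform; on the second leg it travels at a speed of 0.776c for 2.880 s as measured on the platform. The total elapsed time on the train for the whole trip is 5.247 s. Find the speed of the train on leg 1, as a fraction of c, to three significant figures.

β = 0.844

Leg 1: speed unknown; τ_1 = 6.396/γ_1.
Leg 2: γ = 1/√(1 − 0.776²) = 1/√0.3978 = 1.585; τ_2 = 2.880/1.585 = 1.817 s.
Total proper time: τ_1 + 1.817 = 5.247, so τ_1 = 5.247 − 1.817 = 3.430 s.
γ_1 = 6.396/3.430 = 1.864; β = √(1 − 1/γ²) = √0.7123.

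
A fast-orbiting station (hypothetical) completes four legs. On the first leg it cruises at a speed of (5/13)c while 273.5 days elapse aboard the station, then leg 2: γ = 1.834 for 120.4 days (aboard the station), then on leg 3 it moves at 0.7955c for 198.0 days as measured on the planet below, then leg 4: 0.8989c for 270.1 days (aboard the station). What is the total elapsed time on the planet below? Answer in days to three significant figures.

Leg 1: γ = 1/√(1 − (5/13)²) = 13/12 ≈ 1.083; Δt_1 = 1.083 × 273.5 = 296.3 days.
Leg 2: γ = 1.834; Δt_2 = 1.834 × 120.4 = 220.8 days.
Leg 3: 198.0 days is already measured on the planet below.
Leg 4: γ = 1/√(1 − 0.8989²) = 1/√0.1920 = 2.282; Δt_4 = 2.282 × 270.1 = 616.5 days.
Total: 296.3 + 220.8 + 198.0 + 616.5 days.

Δt = 1330 days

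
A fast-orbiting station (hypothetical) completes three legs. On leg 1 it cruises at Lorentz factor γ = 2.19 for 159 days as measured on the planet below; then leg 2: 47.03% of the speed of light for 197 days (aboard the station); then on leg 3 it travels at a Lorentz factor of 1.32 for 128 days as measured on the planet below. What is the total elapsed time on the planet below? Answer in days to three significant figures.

Δt = 510 days

Leg 1: 159 days is already measured on the planet below.
Leg 2: β = 0.4703; γ = 1/√(1 − 0.4703²) = 1/√0.7788 = 1.133; Δt_2 = 1.133 × 197 = 223.2 days.
Leg 3: 128 days is already measured on the planet below.
Total: 159.0 + 223.2 + 128.0 days.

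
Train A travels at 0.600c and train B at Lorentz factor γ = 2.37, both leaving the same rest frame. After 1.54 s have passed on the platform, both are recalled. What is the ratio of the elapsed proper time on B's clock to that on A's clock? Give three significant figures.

τ_B/τ_A = 0.527

A: γ = 1/√(1 − 0.600²) = 5/4 = 1.250. B: γ = 2.37.
τ_A/τ_B = γ_B/γ_A = 2.370/1.250 = 1.896, so τ_B/τ_A = 0.5274.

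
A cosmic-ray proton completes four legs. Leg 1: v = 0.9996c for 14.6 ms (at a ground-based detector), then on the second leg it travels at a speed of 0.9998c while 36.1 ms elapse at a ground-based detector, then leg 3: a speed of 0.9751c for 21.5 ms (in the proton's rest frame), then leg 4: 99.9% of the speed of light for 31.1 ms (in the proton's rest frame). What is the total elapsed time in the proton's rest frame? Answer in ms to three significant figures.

τ = 53.7 ms

Leg 1: γ = 1/√(1 − 0.9996²) = 1/√7.998×10⁻⁴ = 35.36; τ_1 = 14.6/35.36 = 0.4129 ms.
Leg 2: γ = 1/√(1 − 0.9998²) = 1/√4.000×10⁻⁴ = 50.00; τ_2 = 36.1/50.00 = 0.7220 ms.
Leg 3: 21.5 ms is already measured in the proton's rest frame.
Leg 4: 31.1 ms is already measured in the proton's rest frame.
Total: 0.4129 + 0.7220 + 21.50 + 31.10 ms.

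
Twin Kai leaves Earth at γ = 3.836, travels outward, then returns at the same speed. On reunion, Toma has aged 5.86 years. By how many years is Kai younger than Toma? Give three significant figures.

Δt − τ = 4.33 years

γ = 3.836
Kai's elapsed proper time: τ = 5.86/3.836 = 1.528 years.
Age gap = Δt − τ = 5.86 − 1.528 years.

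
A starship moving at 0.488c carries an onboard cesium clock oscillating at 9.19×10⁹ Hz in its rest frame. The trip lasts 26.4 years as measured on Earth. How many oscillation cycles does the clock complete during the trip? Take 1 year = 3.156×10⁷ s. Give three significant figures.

γ = 1/√(1 − 0.488²) = 1/√0.7619 = 1.146
The oscillator's own cycle count is N = f × τ where τ is the proper time on the ship. τ = Δt/γ = 26.4/1.146 = 23.04 years = 7.272×10⁸ s.
N = 9.19×10⁹ × 7.272×10⁸ = 6.683×10¹⁸.

N = 6.68×10¹⁸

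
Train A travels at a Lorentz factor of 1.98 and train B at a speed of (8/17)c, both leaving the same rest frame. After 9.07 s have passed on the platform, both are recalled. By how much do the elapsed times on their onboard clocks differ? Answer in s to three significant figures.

A: γ = 1.98; τ_A = 9.07/1.980 = 4.581 s.
B: γ = 1/√(1 − (8/17)²) = 17/15 ≈ 1.133; τ_B = 9.07/1.133 = 8.003 s.

|τ_A − τ_B| = 3.42 s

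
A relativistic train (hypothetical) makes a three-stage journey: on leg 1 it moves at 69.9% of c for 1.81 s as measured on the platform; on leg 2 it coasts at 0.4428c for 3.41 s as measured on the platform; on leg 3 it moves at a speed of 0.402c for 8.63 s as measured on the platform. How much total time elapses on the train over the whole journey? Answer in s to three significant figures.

τ = 12.3 s

Leg 1: β = 0.699; γ = 1/√(1 − 0.699²) = 1/√0.5114 = 1.398; τ_1 = 1.81/1.398 = 1.294 s.
Leg 2: γ = 1/√(1 − 0.4428²) = 1/√0.8039 = 1.115; τ_2 = 3.41/1.115 = 3.057 s.
Leg 3: γ = 1/√(1 − 0.402²) = 1/√0.8384 = 1.092; τ_3 = 8.63/1.092 = 7.902 s.
Total: 1.294 + 3.057 + 7.902 s.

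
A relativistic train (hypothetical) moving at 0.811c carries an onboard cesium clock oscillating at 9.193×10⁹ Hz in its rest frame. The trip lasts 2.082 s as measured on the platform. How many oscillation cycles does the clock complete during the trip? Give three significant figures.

N = 1.12×10¹⁰

γ = 1/√(1 − 0.811²) = 1/√0.3423 = 1.709
The oscillator's own cycle count is N = f × τ where τ is the proper time on the train. τ = Δt/γ = 2.082/1.709 = 1.218 s = 1.218×10⁰ s.
N = 9.193×10⁹ × 1.218×10⁰ = 1.120×10¹⁰.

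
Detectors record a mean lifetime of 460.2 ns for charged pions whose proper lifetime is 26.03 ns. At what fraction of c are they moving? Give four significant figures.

v = 0.9984c

γ = Δt/τ₀ = 460.2/26.03 = 17.68
β = √(1 − 1/γ²) = √(1 − 0.003199) = √0.9968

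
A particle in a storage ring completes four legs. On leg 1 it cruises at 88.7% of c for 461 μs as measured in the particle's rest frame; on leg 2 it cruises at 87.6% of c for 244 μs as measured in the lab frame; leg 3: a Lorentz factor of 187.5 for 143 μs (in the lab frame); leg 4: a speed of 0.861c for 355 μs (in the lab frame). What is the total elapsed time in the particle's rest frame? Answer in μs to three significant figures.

τ = 760 μs

Leg 1: 461 μs is already measured in the particle's rest frame.
Leg 2: β = 0.876; γ = 1/√(1 − 0.876²) = 1/√0.2326 = 2.073; τ_2 = 244/2.073 = 117.7 μs.
Leg 3: γ = 187.5; τ_3 = 143/187.5 = 0.7627 μs.
Leg 4: γ = 1/√(1 − 0.861²) = 1/√0.2587 = 1.966; τ_4 = 355/1.966 = 180.6 μs.
Total: 461.0 + 117.7 + 0.7627 + 180.6 μs.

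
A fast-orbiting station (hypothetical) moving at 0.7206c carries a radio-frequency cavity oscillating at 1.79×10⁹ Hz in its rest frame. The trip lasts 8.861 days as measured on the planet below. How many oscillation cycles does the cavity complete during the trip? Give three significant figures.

γ = 1/√(1 − 0.7206²) = 1/√0.4807 = 1.442
The oscillator's own cycle count is N = f × τ where τ is the proper time aboard the station. τ = Δt/γ = 8.861/1.442 = 6.144 days = 5.308×10⁵ s.
N = 1.79×10⁹ × 5.308×10⁵ = 9.502×10¹⁴.

N = 9.50×10¹⁴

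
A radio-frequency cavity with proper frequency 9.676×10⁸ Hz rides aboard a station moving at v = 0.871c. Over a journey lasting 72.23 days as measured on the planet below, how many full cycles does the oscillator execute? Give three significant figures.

γ = 1/√(1 − 0.871²) = 1/√0.2414 = 2.035
The oscillator's own cycle count is N = f × τ where τ is the proper time aboard the station. τ = Δt/γ = 72.23/2.035 = 35.49 days = 3.066×10⁶ s.
N = 9.676×10⁸ × 3.066×10⁶ = 2.967×10¹⁵.

N = 2.97×10¹⁵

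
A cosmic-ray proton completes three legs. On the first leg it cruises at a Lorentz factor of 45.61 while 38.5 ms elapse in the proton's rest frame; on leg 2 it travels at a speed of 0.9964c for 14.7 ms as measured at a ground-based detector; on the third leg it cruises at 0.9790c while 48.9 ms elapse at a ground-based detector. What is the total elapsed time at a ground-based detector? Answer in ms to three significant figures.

Leg 1: γ = 45.61; Δt_1 = 45.61 × 38.5 = 1756 ms.
Leg 2: 14.7 ms is already measured at a ground-based detector.
Leg 3: 48.9 ms is already measured at a ground-based detector.
Total: 1756 + 14.70 + 48.90 ms.

Δt = 1820 ms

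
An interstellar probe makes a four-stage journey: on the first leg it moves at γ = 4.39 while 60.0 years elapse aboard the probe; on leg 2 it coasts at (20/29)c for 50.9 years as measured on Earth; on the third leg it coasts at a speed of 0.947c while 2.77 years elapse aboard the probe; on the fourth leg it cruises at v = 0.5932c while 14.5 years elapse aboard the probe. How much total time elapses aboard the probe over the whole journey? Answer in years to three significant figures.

τ = 114 years

Leg 1: 60.0 years is already measured aboard the probe.
Leg 2: γ = 1/√(1 − (20/29)²) = 29/21 ≈ 1.381; τ_2 = 50.9/1.381 = 36.86 years.
Leg 3: 2.77 years is already measured aboard the probe.
Leg 4: 14.5 years is already measured aboard the probe.
Total: 60.00 + 36.86 + 2.770 + 14.50 years.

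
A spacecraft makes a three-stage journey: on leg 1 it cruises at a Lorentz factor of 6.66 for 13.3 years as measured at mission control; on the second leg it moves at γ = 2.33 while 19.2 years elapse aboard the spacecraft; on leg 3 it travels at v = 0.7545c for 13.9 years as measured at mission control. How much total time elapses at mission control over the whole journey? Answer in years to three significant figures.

Leg 1: 13.3 years is already measured at mission control.
Leg 2: γ = 2.33; Δt_2 = 2.330 × 19.2 = 44.74 years.
Leg 3: 13.9 years is already measured at mission control.
Total: 13.30 + 44.74 + 13.90 years.

Δt = 71.9 years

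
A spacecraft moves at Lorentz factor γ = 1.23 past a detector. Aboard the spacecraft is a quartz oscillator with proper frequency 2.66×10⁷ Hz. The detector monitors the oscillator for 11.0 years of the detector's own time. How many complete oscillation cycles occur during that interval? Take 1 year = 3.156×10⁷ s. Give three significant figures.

γ = 1.23
During 11.0 years of lab time, the oscillator's proper time advances by τ = Δt/γ = 11.0/1.230 = 8.943 years = 2.822×10⁸ s.
N = f × τ = 2.66×10⁷ × 2.822×10⁸ = 7.508×10¹⁵.

N = 7.51×10¹⁵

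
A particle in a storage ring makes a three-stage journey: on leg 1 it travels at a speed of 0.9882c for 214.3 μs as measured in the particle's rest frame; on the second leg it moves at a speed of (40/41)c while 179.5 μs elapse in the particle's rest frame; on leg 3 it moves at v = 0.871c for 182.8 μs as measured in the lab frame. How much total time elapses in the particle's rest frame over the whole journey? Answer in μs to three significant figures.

τ = 484 μs

Leg 1: 214.3 μs is already measured in the particle's rest frame.
Leg 2: 179.5 μs is already measured in the particle's rest frame.
Leg 3: γ = 1/√(1 − 0.871²) = 1/√0.2414 = 2.035; τ_3 = 182.8/2.035 = 89.81 μs.
Total: 214.3 + 179.5 + 89.81 μs.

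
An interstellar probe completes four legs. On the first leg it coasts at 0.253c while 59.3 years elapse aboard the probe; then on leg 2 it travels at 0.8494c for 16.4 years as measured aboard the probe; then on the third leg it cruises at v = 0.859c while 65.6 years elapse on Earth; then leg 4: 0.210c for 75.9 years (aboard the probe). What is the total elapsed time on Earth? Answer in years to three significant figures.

Δt = 236 years

Leg 1: γ = 1/√(1 − 0.253²) = 1/√0.9360 = 1.034; Δt_1 = 1.034 × 59.3 = 61.29 years.
Leg 2: γ = 1/√(1 − 0.8494²) = 1/√0.2785 = 1.895; Δt_2 = 1.895 × 16.4 = 31.08 years.
Leg 3: 65.6 years is already measured on Earth.
Leg 4: γ = 1/√(1 − 0.210²) = 1/√0.9559 = 1.023; Δt_4 = 1.023 × 75.9 = 77.63 years.
Total: 61.29 + 31.08 + 65.60 + 77.63 years.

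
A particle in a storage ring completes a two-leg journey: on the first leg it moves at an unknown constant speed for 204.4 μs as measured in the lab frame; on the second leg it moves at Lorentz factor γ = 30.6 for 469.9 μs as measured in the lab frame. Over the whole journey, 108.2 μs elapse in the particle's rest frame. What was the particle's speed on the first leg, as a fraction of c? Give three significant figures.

Leg 1: speed unknown; τ_1 = 204.4/γ_1.
Leg 2: γ = 30.6; τ_2 = 469.9/30.60 = 15.36 μs.
Total proper time: τ_1 + 15.36 = 108.2, so τ_1 = 108.2 − 15.36 = 92.84 μs.
γ_1 = 204.4/92.84 = 2.202; β = √(1 − 1/γ²) = √0.7937.

β = 0.891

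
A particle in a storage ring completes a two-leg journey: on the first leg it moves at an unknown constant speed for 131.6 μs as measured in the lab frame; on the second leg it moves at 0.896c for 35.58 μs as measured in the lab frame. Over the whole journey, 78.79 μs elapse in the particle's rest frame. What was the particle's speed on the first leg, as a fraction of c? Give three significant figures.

Leg 1: speed unknown; τ_1 = 131.6/γ_1.
Leg 2: γ = 1/√(1 − 0.896²) = 1/√0.1972 = 2.252; τ_2 = 35.58/2.252 = 15.80 μs.
Total proper time: τ_1 + 15.80 = 78.79, so τ_1 = 78.79 − 15.80 = 62.99 μs.
γ_1 = 131.6/62.99 = 2.089; β = √(1 − 1/γ²) = √0.7709.

β = 0.878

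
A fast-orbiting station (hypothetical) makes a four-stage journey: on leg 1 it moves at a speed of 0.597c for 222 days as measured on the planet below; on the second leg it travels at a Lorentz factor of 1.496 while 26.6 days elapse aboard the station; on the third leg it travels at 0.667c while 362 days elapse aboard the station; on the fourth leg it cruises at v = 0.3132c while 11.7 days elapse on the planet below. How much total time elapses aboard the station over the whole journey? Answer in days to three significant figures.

τ = 578 days

Leg 1: γ = 1/√(1 − 0.597²) = 1/√0.6436 = 1.247; τ_1 = 222/1.247 = 178.1 days.
Leg 2: 26.6 days is already measured aboard the station.
Leg 3: 362 days is already measured aboard the station.
Leg 4: γ = 1/√(1 − 0.3132²) = 1/√0.9019 = 1.053; τ_4 = 11.7/1.053 = 11.11 days.
Total: 178.1 + 26.60 + 362.0 + 11.11 days.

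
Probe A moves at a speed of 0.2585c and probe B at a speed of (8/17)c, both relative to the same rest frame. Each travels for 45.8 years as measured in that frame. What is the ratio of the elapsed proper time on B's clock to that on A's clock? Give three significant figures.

τ_B/τ_A = 0.913

A: γ = 1/√(1 − 0.2585²) = 1/√0.9332 = 1.035. B: γ = 1/√(1 − (8/17)²) = 17/15 ≈ 1.133.
τ_A/τ_B = γ_B/γ_A = 1.133/1.035 = 1.095, so τ_B/τ_A = 0.9134.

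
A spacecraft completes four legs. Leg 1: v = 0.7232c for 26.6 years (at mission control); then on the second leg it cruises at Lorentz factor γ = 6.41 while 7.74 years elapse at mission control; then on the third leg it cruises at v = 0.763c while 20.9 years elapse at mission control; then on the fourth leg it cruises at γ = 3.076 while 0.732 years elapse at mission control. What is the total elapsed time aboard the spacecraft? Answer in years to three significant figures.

Leg 1: γ = 1/√(1 − 0.7232²) = 1/√0.4770 = 1.448; τ_1 = 26.6/1.448 = 18.37 years.
Leg 2: γ = 6.41; τ_2 = 7.74/6.410 = 1.207 years.
Leg 3: γ = 1/√(1 − 0.763²) = 1/√0.4178 = 1.547; τ_3 = 20.9/1.547 = 13.51 years.
Leg 4: γ = 3.076; τ_4 = 0.732/3.076 = 0.2380 years.
Total: 18.37 + 1.207 + 13.51 + 0.2380 years.

τ = 33.3 years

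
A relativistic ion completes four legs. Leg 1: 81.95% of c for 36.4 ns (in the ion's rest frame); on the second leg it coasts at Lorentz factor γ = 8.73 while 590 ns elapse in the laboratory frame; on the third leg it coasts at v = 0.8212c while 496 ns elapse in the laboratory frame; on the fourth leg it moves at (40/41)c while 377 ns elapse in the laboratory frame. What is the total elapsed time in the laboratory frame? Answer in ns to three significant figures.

Δt = 1530 ns

Leg 1: β = 0.8195; γ = 1/√(1 − 0.8195²) = 1/√0.3284 = 1.745; Δt_1 = 1.745 × 36.4 = 63.52 ns.
Leg 2: 590 ns is already measured in the laboratory frame.
Leg 3: 496 ns is already measured in the laboratory frame.
Leg 4: 377 ns is already measured in the laboratory frame.
Total: 63.52 + 590.0 + 496.0 + 377.0 ns.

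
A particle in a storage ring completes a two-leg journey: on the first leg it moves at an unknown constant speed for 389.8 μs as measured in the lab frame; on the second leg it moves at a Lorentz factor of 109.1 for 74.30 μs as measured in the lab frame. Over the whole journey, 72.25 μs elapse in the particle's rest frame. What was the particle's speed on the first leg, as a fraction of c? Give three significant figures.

β = 0.983

Leg 1: speed unknown; τ_1 = 389.8/γ_1.
Leg 2: γ = 109.1; τ_2 = 74.30/109.1 = 0.6810 μs.
Total proper time: τ_1 + 0.6810 = 72.25, so τ_1 = 72.25 − 0.6810 = 71.57 μs.
γ_1 = 389.8/71.57 = 5.446; β = √(1 − 1/γ²) = √0.9663.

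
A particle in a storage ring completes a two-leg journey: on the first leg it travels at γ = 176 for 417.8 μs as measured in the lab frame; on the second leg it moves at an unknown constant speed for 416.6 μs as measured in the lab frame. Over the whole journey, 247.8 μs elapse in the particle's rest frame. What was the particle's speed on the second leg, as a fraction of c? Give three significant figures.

Leg 1: γ = 176; τ_1 = 417.8/176.0 = 2.374 μs.
Leg 2: speed unknown; τ_2 = 416.6/γ_2.
Total proper time: 2.374 + τ_2 = 247.8, so τ_2 = 247.8 − 2.374 = 245.4 μs.
γ_2 = 416.6/245.4 = 1.697; β = √(1 − 1/γ²) = √0.6529.

β = 0.808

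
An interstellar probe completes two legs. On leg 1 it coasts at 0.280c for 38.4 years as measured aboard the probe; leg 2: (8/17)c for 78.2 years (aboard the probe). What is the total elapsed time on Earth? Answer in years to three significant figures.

Δt = 129 years

Leg 1: γ = 1/√(1 − 0.280²) = 25/24 ≈ 1.042; Δt_1 = 1.042 × 38.4 = 40.00 years.
Leg 2: γ = 1/√(1 − (8/17)²) = 17/15 ≈ 1.133; Δt_2 = 1.133 × 78.2 = 88.63 years.
Total: 40.00 + 88.63 years.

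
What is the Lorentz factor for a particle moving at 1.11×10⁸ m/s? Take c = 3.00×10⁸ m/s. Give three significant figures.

β = 1.11×10⁸/3.00×10⁸ = 0.3700; γ = 1/√(1 − 0.3700²) = 1.076

γ = 1.08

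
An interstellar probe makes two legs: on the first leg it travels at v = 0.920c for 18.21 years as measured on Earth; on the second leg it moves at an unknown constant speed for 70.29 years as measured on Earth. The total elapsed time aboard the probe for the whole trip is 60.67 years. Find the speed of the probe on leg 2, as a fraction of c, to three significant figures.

Leg 1: γ = 1/√(1 − 0.920²) = 1/√0.1536 = 2.552; τ_1 = 18.21/2.552 = 7.137 years.
Leg 2: speed unknown; τ_2 = 70.29/γ_2.
Total proper time: 7.137 + τ_2 = 60.67, so τ_2 = 60.67 − 7.137 = 53.53 years.
γ_2 = 70.29/53.53 = 1.313; β = √(1 − 1/γ²) = √0.4200.

β = 0.648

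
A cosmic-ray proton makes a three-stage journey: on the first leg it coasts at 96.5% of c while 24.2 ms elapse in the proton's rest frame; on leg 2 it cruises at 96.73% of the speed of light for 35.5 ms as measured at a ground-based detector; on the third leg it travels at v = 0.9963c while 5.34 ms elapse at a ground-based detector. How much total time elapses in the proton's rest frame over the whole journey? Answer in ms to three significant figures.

Leg 1: 24.2 ms is already measured in the proton's rest frame.
Leg 2: β = 0.9673; γ = 1/√(1 − 0.9673²) = 1/√0.06433 = 3.943; τ_2 = 35.5/3.943 = 9.004 ms.
Leg 3: γ = 1/√(1 − 0.9963²) = 1/√0.007386 = 11.64; τ_3 = 5.34/11.64 = 0.4589 ms.
Total: 24.20 + 9.004 + 0.4589 ms.

τ = 33.7 ms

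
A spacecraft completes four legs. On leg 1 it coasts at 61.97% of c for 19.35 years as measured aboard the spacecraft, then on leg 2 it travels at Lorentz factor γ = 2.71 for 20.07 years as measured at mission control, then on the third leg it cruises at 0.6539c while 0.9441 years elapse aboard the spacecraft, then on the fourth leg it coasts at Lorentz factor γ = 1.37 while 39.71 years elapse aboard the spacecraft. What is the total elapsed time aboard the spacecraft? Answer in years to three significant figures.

τ = 67.4 years

Leg 1: 19.35 years is already measured aboard the spacecraft.
Leg 2: γ = 2.71; τ_2 = 20.07/2.710 = 7.406 years.
Leg 3: 0.9441 years is already measured aboard the spacecraft.
Leg 4: 39.71 years is already measured aboard the spacecraft.
Total: 19.35 + 7.406 + 0.9441 + 39.71 years.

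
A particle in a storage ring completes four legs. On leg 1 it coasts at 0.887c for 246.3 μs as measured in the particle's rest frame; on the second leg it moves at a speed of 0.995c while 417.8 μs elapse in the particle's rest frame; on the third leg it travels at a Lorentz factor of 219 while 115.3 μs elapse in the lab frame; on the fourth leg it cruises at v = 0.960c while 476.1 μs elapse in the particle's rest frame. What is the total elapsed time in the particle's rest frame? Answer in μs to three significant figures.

Leg 1: 246.3 μs is already measured in the particle's rest frame.
Leg 2: 417.8 μs is already measured in the particle's rest frame.
Leg 3: γ = 219; τ_3 = 115.3/219.0 = 0.5265 μs.
Leg 4: 476.1 μs is already measured in the particle's rest frame.
Total: 246.3 + 417.8 + 0.5265 + 476.1 μs.

τ = 1140 μs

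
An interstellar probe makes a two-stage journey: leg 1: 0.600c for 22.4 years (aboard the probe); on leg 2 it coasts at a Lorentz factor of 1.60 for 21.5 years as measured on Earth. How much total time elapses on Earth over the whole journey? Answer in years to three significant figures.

Δt = 49.5 years

Leg 1: γ = 1/√(1 − 0.600²) = 5/4 = 1.250; Δt_1 = 1.250 × 22.4 = 28.00 years.
Leg 2: 21.5 years is already measured on Earth.
Total: 28.00 + 21.50 years.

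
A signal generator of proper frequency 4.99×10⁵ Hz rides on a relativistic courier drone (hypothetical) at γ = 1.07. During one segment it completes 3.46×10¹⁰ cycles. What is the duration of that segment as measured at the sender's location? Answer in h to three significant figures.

γ = 1.07
Proper time for N cycles: τ = N/f = 3.46×10¹⁰/(4.99×10⁵) = 6.934×10⁴ s = 19.26 h.
Lab-frame duration Δt = γτ = 1.070 × 19.26 = 20.61 h.

Δt = 20.6 h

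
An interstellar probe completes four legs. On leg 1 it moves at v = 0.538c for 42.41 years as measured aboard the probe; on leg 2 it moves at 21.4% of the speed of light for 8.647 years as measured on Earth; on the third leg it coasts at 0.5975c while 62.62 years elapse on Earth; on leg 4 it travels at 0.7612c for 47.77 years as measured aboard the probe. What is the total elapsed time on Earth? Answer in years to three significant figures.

Δt = 195 years

Leg 1: γ = 1/√(1 − 0.538²) = 1/√0.7106 = 1.186; Δt_1 = 1.186 × 42.41 = 50.31 years.
Leg 2: 8.647 years is already measured on Earth.
Leg 3: 62.62 years is already measured on Earth.
Leg 4: γ = 1/√(1 − 0.7612²) = 1/√0.4206 = 1.542; Δt_4 = 1.542 × 47.77 = 73.66 years.
Total: 50.31 + 8.647 + 62.62 + 73.66 years.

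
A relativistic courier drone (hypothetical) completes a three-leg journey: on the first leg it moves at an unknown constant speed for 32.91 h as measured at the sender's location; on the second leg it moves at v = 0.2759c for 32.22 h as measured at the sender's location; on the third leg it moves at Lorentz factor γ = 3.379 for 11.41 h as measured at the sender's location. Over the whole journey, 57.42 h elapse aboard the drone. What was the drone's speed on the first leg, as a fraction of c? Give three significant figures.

β = 0.713

Leg 1: speed unknown; τ_1 = 32.91/γ_1.
Leg 2: γ = 1/√(1 − 0.2759²) = 1/√0.9239 = 1.040; τ_2 = 32.22/1.040 = 30.97 h.
Leg 3: γ = 3.379; τ_3 = 11.41/3.379 = 3.377 h.
Total proper time: τ_1 + 30.97 + 3.377 = 57.42, so τ_1 = 57.42 − 34.35 = 23.07 h.
γ_1 = 32.91/23.07 = 1.426; β = √(1 − 1/γ²) = √0.5084.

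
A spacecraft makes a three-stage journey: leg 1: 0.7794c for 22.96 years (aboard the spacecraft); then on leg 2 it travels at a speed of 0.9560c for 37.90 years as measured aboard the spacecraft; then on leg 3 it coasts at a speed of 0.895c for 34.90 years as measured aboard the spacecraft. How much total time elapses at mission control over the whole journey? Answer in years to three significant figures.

Leg 1: γ = 1/√(1 − 0.7794²) = 1/√0.3925 = 1.596; Δt_1 = 1.596 × 22.96 = 36.65 years.
Leg 2: γ = 1/√(1 − 0.9560²) = 1/√0.08606 = 3.409; Δt_2 = 3.409 × 37.90 = 129.2 years.
Leg 3: γ = 1/√(1 − 0.895²) = 1/√0.1990 = 2.242; Δt_3 = 2.242 × 34.90 = 78.24 years.
Total: 36.65 + 129.2 + 78.24 years.

Δt = 244 years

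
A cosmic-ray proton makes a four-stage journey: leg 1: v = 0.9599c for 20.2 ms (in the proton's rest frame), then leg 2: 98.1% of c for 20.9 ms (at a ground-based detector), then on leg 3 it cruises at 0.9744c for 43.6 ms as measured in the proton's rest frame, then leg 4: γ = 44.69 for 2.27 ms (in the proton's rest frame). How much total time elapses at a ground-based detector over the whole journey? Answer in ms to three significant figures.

Leg 1: γ = 1/√(1 − 0.9599²) = 1/√0.07859 = 3.567; Δt_1 = 3.567 × 20.2 = 72.05 ms.
Leg 2: 20.9 ms is already measured at a ground-based detector.
Leg 3: γ = 1/√(1 − 0.9744²) = 1/√0.05054 = 4.448; Δt_3 = 4.448 × 43.6 = 193.9 ms.
Leg 4: γ = 44.69; Δt_4 = 44.69 × 2.27 = 101.4 ms.
Total: 72.05 + 20.90 + 193.9 + 101.4 ms.

Δt = 388 ms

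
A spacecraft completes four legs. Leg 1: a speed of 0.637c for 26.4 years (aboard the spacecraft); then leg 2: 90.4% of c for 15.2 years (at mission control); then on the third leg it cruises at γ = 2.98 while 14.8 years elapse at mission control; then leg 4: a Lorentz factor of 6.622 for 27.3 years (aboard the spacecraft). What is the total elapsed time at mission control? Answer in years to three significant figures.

Δt = 245 years

Leg 1: γ = 1/√(1 − 0.637²) = 1/√0.5942 = 1.297; Δt_1 = 1.297 × 26.4 = 34.25 years.
Leg 2: 15.2 years is already measured at mission control.
Leg 3: 14.8 years is already measured at mission control.
Leg 4: γ = 6.622; Δt_4 = 6.622 × 27.3 = 180.8 years.
Total: 34.25 + 15.20 + 14.80 + 180.8 years.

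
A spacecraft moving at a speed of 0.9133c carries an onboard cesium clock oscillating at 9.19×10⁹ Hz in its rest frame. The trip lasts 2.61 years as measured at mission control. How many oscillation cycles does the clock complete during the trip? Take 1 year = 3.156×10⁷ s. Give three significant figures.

γ = 1/√(1 − 0.9133²) = 1/√0.1659 = 2.455
The oscillator's own cycle count is N = f × τ where τ is the proper time aboard the spacecraft. τ = Δt/γ = 2.61/2.455 = 1.063 years = 3.355×10⁷ s.
N = 9.19×10⁹ × 3.355×10⁷ = 3.083×10¹⁷.

N = 3.08×10¹⁷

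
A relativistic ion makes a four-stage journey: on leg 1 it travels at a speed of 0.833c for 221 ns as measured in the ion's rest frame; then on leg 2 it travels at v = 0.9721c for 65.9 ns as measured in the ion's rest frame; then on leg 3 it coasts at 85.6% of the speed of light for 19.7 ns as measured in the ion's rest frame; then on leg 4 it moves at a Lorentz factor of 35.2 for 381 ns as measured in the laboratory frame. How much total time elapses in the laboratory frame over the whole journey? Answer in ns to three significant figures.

Leg 1: γ = 1/√(1 − 0.833²) = 1/√0.3061 = 1.807; Δt_1 = 1.807 × 221 = 399.4 ns.
Leg 2: γ = 1/√(1 − 0.9721²) = 1/√0.05502 = 4.263; Δt_2 = 4.263 × 65.9 = 280.9 ns.
Leg 3: β = 0.856; γ = 1/√(1 − 0.856²) = 1/√0.2673 = 1.934; Δt_3 = 1.934 × 19.7 = 38.11 ns.
Leg 4: 381 ns is already measured in the laboratory frame.
Total: 399.4 + 280.9 + 38.11 + 381.0 ns.

Δt = 1100 ns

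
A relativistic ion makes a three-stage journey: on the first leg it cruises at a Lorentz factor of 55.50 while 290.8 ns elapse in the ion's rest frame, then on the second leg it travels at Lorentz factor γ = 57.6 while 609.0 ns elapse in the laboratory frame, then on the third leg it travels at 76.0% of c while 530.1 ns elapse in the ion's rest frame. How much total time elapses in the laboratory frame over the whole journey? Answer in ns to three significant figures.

Δt = 1.76×10⁴ ns

Leg 1: γ = 55.50; Δt_1 = 55.50 × 290.8 = 1.614×10⁴ ns.
Leg 2: 609.0 ns is already measured in the laboratory frame.
Leg 3: β = 0.760; γ = 1/√(1 − 0.760²) = 1/√0.4224 = 1.539; Δt_3 = 1.539 × 530.1 = 815.6 ns.
Total: 1.614×10⁴ + 609.0 + 815.6 ns.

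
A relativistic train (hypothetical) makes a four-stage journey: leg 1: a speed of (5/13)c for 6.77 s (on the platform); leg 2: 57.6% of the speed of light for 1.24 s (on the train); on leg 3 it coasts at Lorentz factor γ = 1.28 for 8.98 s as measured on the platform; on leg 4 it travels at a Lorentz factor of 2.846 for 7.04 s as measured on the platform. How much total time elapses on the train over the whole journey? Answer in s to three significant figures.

τ = 17.0 s

Leg 1: γ = 1/√(1 − (5/13)²) = 13/12 ≈ 1.083; τ_1 = 6.77/1.083 = 6.249 s.
Leg 2: 1.24 s is already measured on the train.
Leg 3: γ = 1.28; τ_3 = 8.98/1.280 = 7.016 s.
Leg 4: γ = 2.846; τ_4 = 7.04/2.846 = 2.474 s.
Total: 6.249 + 1.240 + 7.016 + 2.474 s.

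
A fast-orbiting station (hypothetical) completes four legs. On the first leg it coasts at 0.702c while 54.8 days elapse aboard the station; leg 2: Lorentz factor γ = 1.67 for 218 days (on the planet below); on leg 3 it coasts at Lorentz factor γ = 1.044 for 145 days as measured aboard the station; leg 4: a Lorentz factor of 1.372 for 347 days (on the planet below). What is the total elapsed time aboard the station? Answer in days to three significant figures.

τ = 583 days

Leg 1: 54.8 days is already measured aboard the station.
Leg 2: γ = 1.67; τ_2 = 218/1.670 = 130.5 days.
Leg 3: 145 days is already measured aboard the station.
Leg 4: γ = 1.372; τ_4 = 347/1.372 = 252.9 days.
Total: 54.80 + 130.5 + 145.0 + 252.9 days.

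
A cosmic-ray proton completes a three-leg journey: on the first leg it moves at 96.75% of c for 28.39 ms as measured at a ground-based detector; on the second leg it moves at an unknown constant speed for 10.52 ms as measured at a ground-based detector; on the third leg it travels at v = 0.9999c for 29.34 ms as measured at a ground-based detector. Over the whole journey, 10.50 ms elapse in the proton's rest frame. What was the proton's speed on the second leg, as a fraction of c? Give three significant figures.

Leg 1: β = 0.9675; γ = 1/√(1 − 0.9675²) = 1/√0.06394 = 3.955; τ_1 = 28.39/3.955 = 7.179 ms.
Leg 2: speed unknown; τ_2 = 10.52/γ_2.
Leg 3: γ = 1/√(1 − 0.9999²) = 1/√2.000×10⁻⁴ = 70.71; τ_3 = 29.34/70.71 = 0.4149 ms.
Total proper time: 7.179 + τ_2 + 0.4149 = 10.50, so τ_2 = 10.50 − 7.594 = 2.906 ms.
γ_2 = 10.52/2.906 = 3.620; β = √(1 − 1/γ²) = √0.9237.

β = 0.961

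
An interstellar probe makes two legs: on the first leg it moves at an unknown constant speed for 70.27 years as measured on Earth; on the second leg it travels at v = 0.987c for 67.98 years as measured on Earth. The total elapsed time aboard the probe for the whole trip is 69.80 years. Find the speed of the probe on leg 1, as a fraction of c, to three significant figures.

β = 0.546

Leg 1: speed unknown; τ_1 = 70.27/γ_1.
Leg 2: γ = 1/√(1 − 0.987²) = 1/√0.02583 = 6.222; τ_2 = 67.98/6.222 = 10.93 years.
Total proper time: τ_1 + 10.93 = 69.80, so τ_1 = 69.80 − 10.93 = 58.87 years.
γ_1 = 70.27/58.87 = 1.194; β = √(1 − 1/γ²) = √0.2980.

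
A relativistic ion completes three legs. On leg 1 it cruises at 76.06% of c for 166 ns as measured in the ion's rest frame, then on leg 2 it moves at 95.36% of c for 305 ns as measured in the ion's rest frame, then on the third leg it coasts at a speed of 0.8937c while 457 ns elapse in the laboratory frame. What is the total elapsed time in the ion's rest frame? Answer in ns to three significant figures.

Leg 1: 166 ns is already measured in the ion's rest frame.
Leg 2: 305 ns is already measured in the ion's rest frame.
Leg 3: γ = 1/√(1 − 0.8937²) = 1/√0.2013 = 2.229; τ_3 = 457/2.229 = 205.0 ns.
Total: 166.0 + 305.0 + 205.0 ns.

τ = 676 ns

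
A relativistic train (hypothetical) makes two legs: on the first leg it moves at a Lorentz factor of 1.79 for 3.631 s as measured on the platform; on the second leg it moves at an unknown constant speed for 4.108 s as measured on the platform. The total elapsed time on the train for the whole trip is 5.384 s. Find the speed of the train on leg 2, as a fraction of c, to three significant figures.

β = 0.577

Leg 1: γ = 1.79; τ_1 = 3.631/1.790 = 2.028 s.
Leg 2: speed unknown; τ_2 = 4.108/γ_2.
Total proper time: 2.028 + τ_2 = 5.384, so τ_2 = 5.384 − 2.028 = 3.356 s.
γ_2 = 4.108/3.356 = 1.224; β = √(1 − 1/γ²) = √0.3328.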